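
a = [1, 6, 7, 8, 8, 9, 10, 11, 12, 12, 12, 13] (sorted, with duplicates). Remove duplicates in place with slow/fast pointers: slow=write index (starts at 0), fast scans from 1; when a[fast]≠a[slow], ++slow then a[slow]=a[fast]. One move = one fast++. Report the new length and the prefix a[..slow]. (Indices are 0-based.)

length 9; prefix = [1, 6, 7, 8, 9, 10, 11, 12, 13]

slow=0 fast=1: a[fast]=6≠a[slow]=1 write a[1]=6, slow++,fast++
slow=1 fast=2: a[fast]=7≠a[slow]=6 write a[2]=7, slow++,fast++
slow=2 fast=3: a[fast]=8≠a[slow]=7 write a[3]=8, slow++,fast++
slow=3 fast=4: a[fast]=8=a[slow] dup, fast++
slow=3 fast=5: a[fast]=9≠a[slow]=8 write a[4]=9, slow++,fast++
slow=4 fast=6: a[fast]=10≠a[slow]=9 write a[5]=10, slow++,fast++
slow=5 fast=7: a[fast]=11≠a[slow]=10 write a[6]=11, slow++,fast++
slow=6 fast=8: a[fast]=12≠a[slow]=11 write a[7]=12, slow++,fast++
slow=7 fast=9: a[fast]=12=a[slow] dup, fast++
slow=7 fast=10: a[fast]=12=a[slow] dup, fast++
slow=7 fast=11: a[fast]=13≠a[slow]=12 write a[8]=13, slow++,fast++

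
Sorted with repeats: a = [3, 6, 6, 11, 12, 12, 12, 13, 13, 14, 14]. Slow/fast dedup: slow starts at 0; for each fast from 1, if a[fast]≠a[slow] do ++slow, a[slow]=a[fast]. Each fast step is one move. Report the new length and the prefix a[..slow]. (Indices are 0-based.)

length 6; prefix = [3, 6, 11, 12, 13, 14]

slow=0 fast=1: a[fast]=6≠a[slow]=3 write a[1]=6, slow++,fast++
slow=1 fast=2: a[fast]=6=a[slow] dup, fast++
slow=1 fast=3: a[fast]=11≠a[slow]=6 write a[2]=11, slow++,fast++
slow=2 fast=4: a[fast]=12≠a[slow]=11 write a[3]=12, slow++,fast++
slow=3 fast=5: a[fast]=12=a[slow] dup, fast++
slow=3 fast=6: a[fast]=12=a[slow] dup, fast++
slow=3 fast=7: a[fast]=13≠a[slow]=12 write a[4]=13, slow++,fast++
slow=4 fast=8: a[fast]=13=a[slow] dup, fast++
slow=4 fast=9: a[fast]=14≠a[slow]=13 write a[5]=14, slow++,fast++
slow=5 fast=10: a[fast]=14=a[slow] dup, fast++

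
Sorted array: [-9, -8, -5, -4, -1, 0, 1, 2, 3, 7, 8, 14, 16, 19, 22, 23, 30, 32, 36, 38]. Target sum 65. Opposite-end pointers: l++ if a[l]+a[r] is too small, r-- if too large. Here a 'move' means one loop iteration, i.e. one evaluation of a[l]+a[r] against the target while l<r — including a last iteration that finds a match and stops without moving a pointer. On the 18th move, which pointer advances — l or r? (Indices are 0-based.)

l=0 r=19: -9+38=29 <65, l++
l=1 r=19: -8+38=30 <65, l++
l=2 r=19: -5+38=33 <65, l++
l=3 r=19: -4+38=34 <65, l++
l=4 r=19: -1+38=37 <65, l++
l=5 r=19: 0+38=38 <65, l++
l=6 r=19: 1+38=39 <65, l++
l=7 r=19: 2+38=40 <65, l++
l=8 r=19: 3+38=41 <65, l++
l=9 r=19: 7+38=45 <65, l++
l=10 r=19: 8+38=46 <65, l++
l=11 r=19: 14+38=52 <65, l++
l=12 r=19: 16+38=54 <65, l++
l=13 r=19: 19+38=57 <65, l++
l=14 r=19: 22+38=60 <65, l++
l=15 r=19: 23+38=61 <65, l++
l=16 r=19: 30+38=68 >65, r--
l=16 r=18: 30+36=66 >65, r--

r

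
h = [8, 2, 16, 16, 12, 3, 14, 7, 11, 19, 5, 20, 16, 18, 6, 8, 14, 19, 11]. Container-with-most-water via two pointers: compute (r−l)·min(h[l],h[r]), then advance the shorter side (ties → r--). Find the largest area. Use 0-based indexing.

max area = 240

[0,18] min(8,11)*18=144 best=144 * → l++
[1,18] min(2,11)*17=34 best=144 → l++
[2,18] min(16,11)*16=176 best=176 * → r--
[2,17] min(16,19)*15=240 best=240 * → l++
[3,17] min(16,19)*14=224 best=240 → l++
[4,17] min(12,19)*13=156 best=240 → l++
[5,17] min(3,19)*12=36 best=240 → l++
[6,17] min(14,19)*11=154 best=240 → l++
[7,17] min(7,19)*10=70 best=240 → l++
[8,17] min(11,19)*9=99 best=240 → l++
[9,17] min(19,19)*8=152 best=240 → r--
[9,16] min(19,14)*7=98 best=240 → r--
[9,15] min(19,8)*6=48 best=240 → r--
[9,14] min(19,6)*5=30 best=240 → r--
[9,13] min(19,18)*4=72 best=240 → r--
[9,12] min(19,16)*3=48 best=240 → r--
[9,11] min(19,20)*2=38 best=240 → l++
[10,11] min(5,20)*1=5 best=240 → l++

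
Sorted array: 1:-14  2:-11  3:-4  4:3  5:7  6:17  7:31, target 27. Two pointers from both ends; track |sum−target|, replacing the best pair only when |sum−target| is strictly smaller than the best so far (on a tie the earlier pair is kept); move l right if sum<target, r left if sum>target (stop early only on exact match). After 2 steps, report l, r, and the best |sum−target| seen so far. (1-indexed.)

l=3, r=7, best |Δ|=7

[1,7] -14+31=17 d=10 * → l++
[2,7] -11+31=20 d=7 * → l++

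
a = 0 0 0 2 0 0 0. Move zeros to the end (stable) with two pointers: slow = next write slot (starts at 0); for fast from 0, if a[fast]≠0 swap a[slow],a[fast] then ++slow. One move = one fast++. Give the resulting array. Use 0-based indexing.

[2, 0, 0, 0, 0, 0, 0]

slow=0 fast=0: a[fast]=0, fast++
slow=0 fast=1: a[fast]=0, fast++
slow=0 fast=2: a[fast]=0, fast++
slow=0 fast=3: a[fast]=2≠0 swap→a[0]=2, slow++,fast++
slow=1 fast=4: a[fast]=0, fast++
slow=1 fast=5: a[fast]=0, fast++
slow=1 fast=6: a[fast]=0, fast++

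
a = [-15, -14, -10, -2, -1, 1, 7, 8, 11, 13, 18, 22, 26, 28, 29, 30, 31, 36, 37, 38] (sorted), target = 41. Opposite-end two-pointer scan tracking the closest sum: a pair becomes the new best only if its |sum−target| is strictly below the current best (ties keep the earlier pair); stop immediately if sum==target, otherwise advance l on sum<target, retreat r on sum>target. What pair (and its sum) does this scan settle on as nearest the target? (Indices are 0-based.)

pair (11, 30) with sum 41 (|Δ|=0)

[0,19] -15+38=23 d=18 * → l++
[1,19] -14+38=24 d=17 * → l++
[2,19] -10+38=28 d=13 * → l++
[3,19] -2+38=36 d=5 * → l++
[4,19] -1+38=37 d=4 * → l++
[5,19] 1+38=39 d=2 * → l++
[6,19] 7+38=45 d=4 → r--
[6,18] 7+37=44 d=3 → r--
[6,17] 7+36=43 d=2 → r--
[6,16] 7+31=38 d=3 → l++
[7,16] 8+31=39 d=2 → l++
[8,16] 11+31=42 d=1 * → r--
[8,15] 11+30=41 d=0 * → stop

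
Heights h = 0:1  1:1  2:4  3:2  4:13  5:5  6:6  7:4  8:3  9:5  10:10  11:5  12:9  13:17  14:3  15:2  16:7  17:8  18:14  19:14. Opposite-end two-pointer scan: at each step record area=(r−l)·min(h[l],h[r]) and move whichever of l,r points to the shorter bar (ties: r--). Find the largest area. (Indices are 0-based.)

[0,19] min(1,14)*19=19 best=19 * → l++
[1,19] min(1,14)*18=18 best=19 → l++
[2,19] min(4,14)*17=68 best=68 * → l++
[3,19] min(2,14)*16=32 best=68 → l++
[4,19] min(13,14)*15=195 best=195 * → l++
[5,19] min(5,14)*14=70 best=195 → l++
[6,19] min(6,14)*13=78 best=195 → l++
[7,19] min(4,14)*12=48 best=195 → l++
[8,19] min(3,14)*11=33 best=195 → l++
[9,19] min(5,14)*10=50 best=195 → l++
[10,19] min(10,14)*9=90 best=195 → l++
[11,19] min(5,14)*8=40 best=195 → l++
[12,19] min(9,14)*7=63 best=195 → l++
[13,19] min(17,14)*6=84 best=195 → r--
[13,18] min(17,14)*5=70 best=195 → r--
[13,17] min(17,8)*4=32 best=195 → r--
[13,16] min(17,7)*3=21 best=195 → r--
[13,15] min(17,2)*2=4 best=195 → r--
[13,14] min(17,3)*1=3 best=195 → r--

max area = 195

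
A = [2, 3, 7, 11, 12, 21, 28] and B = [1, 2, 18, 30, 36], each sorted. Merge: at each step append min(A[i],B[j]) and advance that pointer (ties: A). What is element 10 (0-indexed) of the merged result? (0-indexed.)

merged[10] = 30

i=0 j=0: A[i]=2>B[j]=1 take 1, j++
i=0 j=1: A[i]=2<=B[j]=2 take 2, i++
i=1 j=1: A[i]=3>B[j]=2 take 2, j++
i=1 j=2: A[i]=3<=B[j]=18 take 3, i++
i=2 j=2: A[i]=7<=B[j]=18 take 7, i++
i=3 j=2: A[i]=11<=B[j]=18 take 11, i++
i=4 j=2: A[i]=12<=B[j]=18 take 12, i++
i=5 j=2: A[i]=21>B[j]=18 take 18, j++
i=5 j=3: A[i]=21<=B[j]=30 take 21, i++
i=6 j=3: A[i]=28<=B[j]=30 take 28, i++
i=7 j=3: A done, take B[j]=30, j++
i=7 j=4: A done, take B[j]=36, j++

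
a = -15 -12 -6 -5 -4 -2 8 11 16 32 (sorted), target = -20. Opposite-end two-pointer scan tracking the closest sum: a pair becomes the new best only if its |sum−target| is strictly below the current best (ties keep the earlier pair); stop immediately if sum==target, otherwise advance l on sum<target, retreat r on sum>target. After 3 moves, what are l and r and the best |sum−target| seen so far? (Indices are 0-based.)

l=0, r=6, best |Δ|=16

l=0 r=9: -15+32=17 d=37 *, r--
l=0 r=8: -15+16=1 d=21 *, r--
l=0 r=7: -15+11=-4 d=16 *, r--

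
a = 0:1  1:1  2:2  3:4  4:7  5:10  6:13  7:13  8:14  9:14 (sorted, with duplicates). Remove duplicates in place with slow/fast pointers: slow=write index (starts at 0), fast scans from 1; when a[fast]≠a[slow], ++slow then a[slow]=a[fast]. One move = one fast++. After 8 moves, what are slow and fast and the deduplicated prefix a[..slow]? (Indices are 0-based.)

slow=0 fast=1: a[fast]=1=a[slow] dup, fast++
slow=0 fast=2: a[fast]=2≠a[slow]=1 write a[1]=2, slow++,fast++
slow=1 fast=3: a[fast]=4≠a[slow]=2 write a[2]=4, slow++,fast++
slow=2 fast=4: a[fast]=7≠a[slow]=4 write a[3]=7, slow++,fast++
slow=3 fast=5: a[fast]=10≠a[slow]=7 write a[4]=10, slow++,fast++
slow=4 fast=6: a[fast]=13≠a[slow]=10 write a[5]=13, slow++,fast++
slow=5 fast=7: a[fast]=13=a[slow] dup, fast++
slow=5 fast=8: a[fast]=14≠a[slow]=13 write a[6]=14, slow++,fast++

slow=6, fast=9, prefix=[1, 2, 4, 7, 10, 13, 14]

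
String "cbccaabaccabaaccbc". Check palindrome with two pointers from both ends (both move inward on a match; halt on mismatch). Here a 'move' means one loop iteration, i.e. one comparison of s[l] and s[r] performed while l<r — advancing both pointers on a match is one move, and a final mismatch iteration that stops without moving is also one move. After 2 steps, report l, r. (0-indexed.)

l=0 r=17: 'c'=='c', l++,r--
l=1 r=16: 'b'=='b', l++,r--

l=2, r=15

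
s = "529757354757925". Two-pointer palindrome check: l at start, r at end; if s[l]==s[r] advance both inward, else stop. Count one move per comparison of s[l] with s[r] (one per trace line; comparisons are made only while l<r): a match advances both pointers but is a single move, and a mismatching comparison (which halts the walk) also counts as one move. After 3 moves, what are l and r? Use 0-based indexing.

l=3, r=11

[0,14] '5'=='5' → l++,r--
[1,13] '2'=='2' → l++,r--
[2,12] '9'=='9' → l++,r--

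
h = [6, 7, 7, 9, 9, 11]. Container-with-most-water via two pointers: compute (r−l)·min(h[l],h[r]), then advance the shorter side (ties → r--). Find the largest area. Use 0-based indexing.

[0,5] min(6,11)*5=30 best=30 * → l++
[1,5] min(7,11)*4=28 best=30 → l++
[2,5] min(7,11)*3=21 best=30 → l++
[3,5] min(9,11)*2=18 best=30 → l++
[4,5] min(9,11)*1=9 best=30 → l++

max area = 30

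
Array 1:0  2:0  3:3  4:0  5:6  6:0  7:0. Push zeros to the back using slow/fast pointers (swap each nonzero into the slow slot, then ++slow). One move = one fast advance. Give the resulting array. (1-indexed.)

[3, 6, 0, 0, 0, 0, 0]

slow=1 fast=1: a[fast]=0, fast++
slow=1 fast=2: a[fast]=0, fast++
slow=1 fast=3: a[fast]=3≠0 swap→a[1]=3, slow++,fast++
slow=2 fast=4: a[fast]=0, fast++
slow=2 fast=5: a[fast]=6≠0 swap→a[2]=6, slow++,fast++
slow=3 fast=6: a[fast]=0, fast++
slow=3 fast=7: a[fast]=0, fast++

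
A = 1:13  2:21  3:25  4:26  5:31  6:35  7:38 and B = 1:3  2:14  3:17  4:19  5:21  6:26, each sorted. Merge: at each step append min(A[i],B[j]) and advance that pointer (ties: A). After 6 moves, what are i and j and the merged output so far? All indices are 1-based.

i=1 j=1: A[i]=13>B[j]=3 take 3, j++
i=1 j=2: A[i]=13<=B[j]=14 take 13, i++
i=2 j=2: A[i]=21>B[j]=14 take 14, j++
i=2 j=3: A[i]=21>B[j]=17 take 17, j++
i=2 j=4: A[i]=21>B[j]=19 take 19, j++
i=2 j=5: A[i]=21<=B[j]=21 take 21, i++

i=3, j=5, merged so far=[3, 13, 14, 17, 19, 21]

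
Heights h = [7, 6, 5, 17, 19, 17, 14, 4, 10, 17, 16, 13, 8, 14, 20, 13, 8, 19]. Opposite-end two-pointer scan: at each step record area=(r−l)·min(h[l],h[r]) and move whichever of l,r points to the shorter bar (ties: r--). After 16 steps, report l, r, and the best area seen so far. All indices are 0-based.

l=13, r=14, best area=247

l=0 r=17: min(7,19)*17=119 best=119 *, l++
l=1 r=17: min(6,19)*16=96 best=119, l++
l=2 r=17: min(5,19)*15=75 best=119, l++
l=3 r=17: min(17,19)*14=238 best=238 *, l++
l=4 r=17: min(19,19)*13=247 best=247 *, r--
l=4 r=16: min(19,8)*12=96 best=247, r--
l=4 r=15: min(19,13)*11=143 best=247, r--
l=4 r=14: min(19,20)*10=190 best=247, l++
l=5 r=14: min(17,20)*9=153 best=247, l++
l=6 r=14: min(14,20)*8=112 best=247, l++
l=7 r=14: min(4,20)*7=28 best=247, l++
l=8 r=14: min(10,20)*6=60 best=247, l++
l=9 r=14: min(17,20)*5=85 best=247, l++
l=10 r=14: min(16,20)*4=64 best=247, l++
l=11 r=14: min(13,20)*3=39 best=247, l++
l=12 r=14: min(8,20)*2=16 best=247, l++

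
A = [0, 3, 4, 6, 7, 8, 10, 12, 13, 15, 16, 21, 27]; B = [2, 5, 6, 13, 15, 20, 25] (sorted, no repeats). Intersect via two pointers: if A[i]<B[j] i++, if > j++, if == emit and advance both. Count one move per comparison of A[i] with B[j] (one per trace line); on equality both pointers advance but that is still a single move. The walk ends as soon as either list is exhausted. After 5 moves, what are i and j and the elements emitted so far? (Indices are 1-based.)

[i=1,j=1] 0<2 → i++
[i=2,j=1] 3>2 → j++
[i=2,j=2] 3<5 → i++
[i=3,j=2] 4<5 → i++
[i=4,j=2] 6>5 → j++

i=4, j=3, emitted=[]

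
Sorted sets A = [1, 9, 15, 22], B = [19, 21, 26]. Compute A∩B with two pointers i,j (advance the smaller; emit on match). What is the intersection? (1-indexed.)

[i=1,j=1] 1<19 → i++
[i=2,j=1] 9<19 → i++
[i=3,j=1] 15<19 → i++
[i=4,j=1] 22>19 → j++
[i=4,j=2] 22>21 → j++
[i=4,j=3] 22<26 → i++

intersection = []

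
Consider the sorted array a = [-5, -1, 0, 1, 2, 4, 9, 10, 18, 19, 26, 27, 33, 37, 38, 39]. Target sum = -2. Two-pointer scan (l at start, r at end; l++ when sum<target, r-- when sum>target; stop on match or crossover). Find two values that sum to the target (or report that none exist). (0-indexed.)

l=0 r=15: -5+39=34 >-2, r--
l=0 r=14: -5+38=33 >-2, r--
l=0 r=13: -5+37=32 >-2, r--
l=0 r=12: -5+33=28 >-2, r--
l=0 r=11: -5+27=22 >-2, r--
l=0 r=10: -5+26=21 >-2, r--
l=0 r=9: -5+19=14 >-2, r--
l=0 r=8: -5+18=13 >-2, r--
l=0 r=7: -5+10=5 >-2, r--
l=0 r=6: -5+9=4 >-2, r--
l=0 r=5: -5+4=-1 >-2, r--
l=0 r=4: -5+2=-3 <-2, l++
l=1 r=4: -1+2=1 >-2, r--
l=1 r=3: -1+1=0 >-2, r--
l=1 r=2: -1+0=-1 >-2, r--

no pair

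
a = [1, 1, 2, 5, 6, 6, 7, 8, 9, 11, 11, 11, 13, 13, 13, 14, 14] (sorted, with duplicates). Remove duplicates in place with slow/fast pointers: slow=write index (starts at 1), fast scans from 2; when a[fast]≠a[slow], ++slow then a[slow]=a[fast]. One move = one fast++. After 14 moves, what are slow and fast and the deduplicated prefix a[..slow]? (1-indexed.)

slow=9, fast=16, prefix=[1, 2, 5, 6, 7, 8, 9, 11, 13]

slow=1 fast=2: a[fast]=1=a[slow] dup, fast++
slow=1 fast=3: a[fast]=2≠a[slow]=1 write a[2]=2, slow++,fast++
slow=2 fast=4: a[fast]=5≠a[slow]=2 write a[3]=5, slow++,fast++
slow=3 fast=5: a[fast]=6≠a[slow]=5 write a[4]=6, slow++,fast++
slow=4 fast=6: a[fast]=6=a[slow] dup, fast++
slow=4 fast=7: a[fast]=7≠a[slow]=6 write a[5]=7, slow++,fast++
slow=5 fast=8: a[fast]=8≠a[slow]=7 write a[6]=8, slow++,fast++
slow=6 fast=9: a[fast]=9≠a[slow]=8 write a[7]=9, slow++,fast++
slow=7 fast=10: a[fast]=11≠a[slow]=9 write a[8]=11, slow++,fast++
slow=8 fast=11: a[fast]=11=a[slow] dup, fast++
slow=8 fast=12: a[fast]=11=a[slow] dup, fast++
slow=8 fast=13: a[fast]=13≠a[slow]=11 write a[9]=13, slow++,fast++
slow=9 fast=14: a[fast]=13=a[slow] dup, fast++
slow=9 fast=15: a[fast]=13=a[slow] dup, fast++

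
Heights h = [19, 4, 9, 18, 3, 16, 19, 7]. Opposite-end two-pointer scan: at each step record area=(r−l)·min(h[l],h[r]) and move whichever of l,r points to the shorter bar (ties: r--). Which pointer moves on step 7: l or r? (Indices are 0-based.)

r

l=0 r=7: min(19,7)*7=49 best=49 *, r--
l=0 r=6: min(19,19)*6=114 best=114 *, r--
l=0 r=5: min(19,16)*5=80 best=114, r--
l=0 r=4: min(19,3)*4=12 best=114, r--
l=0 r=3: min(19,18)*3=54 best=114, r--
l=0 r=2: min(19,9)*2=18 best=114, r--
l=0 r=1: min(19,4)*1=4 best=114, r--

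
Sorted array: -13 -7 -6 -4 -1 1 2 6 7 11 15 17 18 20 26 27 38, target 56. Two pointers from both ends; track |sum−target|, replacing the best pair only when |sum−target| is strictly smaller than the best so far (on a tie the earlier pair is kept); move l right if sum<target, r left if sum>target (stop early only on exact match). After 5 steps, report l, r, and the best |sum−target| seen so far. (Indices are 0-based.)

l=5, r=16, best |Δ|=19

l=0 r=16: -13+38=25 d=31 *, l++
l=1 r=16: -7+38=31 d=25 *, l++
l=2 r=16: -6+38=32 d=24 *, l++
l=3 r=16: -4+38=34 d=22 *, l++
l=4 r=16: -1+38=37 d=19 *, l++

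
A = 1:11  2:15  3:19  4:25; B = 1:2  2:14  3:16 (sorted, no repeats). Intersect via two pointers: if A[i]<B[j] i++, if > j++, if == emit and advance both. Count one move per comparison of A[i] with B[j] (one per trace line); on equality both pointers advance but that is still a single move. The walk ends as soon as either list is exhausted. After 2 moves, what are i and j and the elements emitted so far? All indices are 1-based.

i=2, j=2, emitted=[]

[i=1,j=1] 11>2 → j++
[i=1,j=2] 11<14 → i++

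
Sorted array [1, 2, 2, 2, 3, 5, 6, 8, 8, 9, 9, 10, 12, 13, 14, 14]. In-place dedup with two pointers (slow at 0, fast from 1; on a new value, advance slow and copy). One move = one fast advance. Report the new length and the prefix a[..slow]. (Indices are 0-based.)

length 11; prefix = [1, 2, 3, 5, 6, 8, 9, 10, 12, 13, 14]

slow=0 fast=1: a[fast]=2≠a[slow]=1 write a[1]=2, slow++,fast++
slow=1 fast=2: a[fast]=2=a[slow] dup, fast++
slow=1 fast=3: a[fast]=2=a[slow] dup, fast++
slow=1 fast=4: a[fast]=3≠a[slow]=2 write a[2]=3, slow++,fast++
slow=2 fast=5: a[fast]=5≠a[slow]=3 write a[3]=5, slow++,fast++
slow=3 fast=6: a[fast]=6≠a[slow]=5 write a[4]=6, slow++,fast++
slow=4 fast=7: a[fast]=8≠a[slow]=6 write a[5]=8, slow++,fast++
slow=5 fast=8: a[fast]=8=a[slow] dup, fast++
slow=5 fast=9: a[fast]=9≠a[slow]=8 write a[6]=9, slow++,fast++
slow=6 fast=10: a[fast]=9=a[slow] dup, fast++
slow=6 fast=11: a[fast]=10≠a[slow]=9 write a[7]=10, slow++,fast++
slow=7 fast=12: a[fast]=12≠a[slow]=10 write a[8]=12, slow++,fast++
slow=8 fast=13: a[fast]=13≠a[slow]=12 write a[9]=13, slow++,fast++
slow=9 fast=14: a[fast]=14≠a[slow]=13 write a[10]=14, slow++,fast++
slow=10 fast=15: a[fast]=14=a[slow] dup, fast++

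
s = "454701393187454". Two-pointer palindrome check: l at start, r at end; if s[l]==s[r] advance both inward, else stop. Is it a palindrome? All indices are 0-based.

[0,14] '4'=='4' → l++,r--
[1,13] '5'=='5' → l++,r--
[2,12] '4'=='4' → l++,r--
[3,11] '7'=='7' → l++,r--
[4,10] '0'!='8' → stop

not a palindrome (mismatch at 4,10)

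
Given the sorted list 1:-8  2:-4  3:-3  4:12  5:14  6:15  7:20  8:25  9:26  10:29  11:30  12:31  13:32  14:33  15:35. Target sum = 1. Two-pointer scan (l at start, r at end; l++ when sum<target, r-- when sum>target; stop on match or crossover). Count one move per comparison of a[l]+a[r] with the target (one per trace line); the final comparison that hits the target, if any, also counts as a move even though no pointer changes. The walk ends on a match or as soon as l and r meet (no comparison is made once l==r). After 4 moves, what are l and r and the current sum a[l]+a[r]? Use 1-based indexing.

[1,15] -8+35=27 >1 → r--
[1,14] -8+33=25 >1 → r--
[1,13] -8+32=24 >1 → r--
[1,12] -8+31=23 >1 → r--

l=1, r=11, sum=22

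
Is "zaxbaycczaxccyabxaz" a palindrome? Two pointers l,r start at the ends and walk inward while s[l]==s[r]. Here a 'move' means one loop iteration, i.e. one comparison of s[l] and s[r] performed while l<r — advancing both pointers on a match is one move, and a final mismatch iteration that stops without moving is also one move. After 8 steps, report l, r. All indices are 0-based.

[0,18] 'z'=='z' → l++,r--
[1,17] 'a'=='a' → l++,r--
[2,16] 'x'=='x' → l++,r--
[3,15] 'b'=='b' → l++,r--
[4,14] 'a'=='a' → l++,r--
[5,13] 'y'=='y' → l++,r--
[6,12] 'c'=='c' → l++,r--
[7,11] 'c'=='c' → l++,r--

l=8, r=10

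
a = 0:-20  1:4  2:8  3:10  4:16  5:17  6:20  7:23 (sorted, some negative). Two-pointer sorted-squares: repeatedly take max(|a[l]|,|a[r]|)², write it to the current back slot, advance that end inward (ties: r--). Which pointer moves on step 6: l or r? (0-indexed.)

r

[0,7] |-20|<=|23| out[7]=529 → r--
[0,6] |-20|<=|20| out[6]=400 → r--
[0,5] |-20|>|17| out[5]=400 → l++
[1,5] |4|<=|17| out[4]=289 → r--
[1,4] |4|<=|16| out[3]=256 → r--
[1,3] |4|<=|10| out[2]=100 → r--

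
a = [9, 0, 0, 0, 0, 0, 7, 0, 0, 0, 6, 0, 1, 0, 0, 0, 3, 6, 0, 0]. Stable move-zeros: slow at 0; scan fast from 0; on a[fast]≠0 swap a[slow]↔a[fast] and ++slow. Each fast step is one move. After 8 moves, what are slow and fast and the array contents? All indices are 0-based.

slow=2, fast=8, a=[9, 7, 0, 0, 0, 0, 0, 0, 0, 0, 6, 0, 1, 0, 0, 0, 3, 6, 0, 0]

slow=0 fast=0: a[fast]=9≠0 swap→a[0]=9, slow++,fast++
slow=1 fast=1: a[fast]=0, fast++
slow=1 fast=2: a[fast]=0, fast++
slow=1 fast=3: a[fast]=0, fast++
slow=1 fast=4: a[fast]=0, fast++
slow=1 fast=5: a[fast]=0, fast++
slow=1 fast=6: a[fast]=7≠0 swap→a[1]=7, slow++,fast++
slow=2 fast=7: a[fast]=0, fast++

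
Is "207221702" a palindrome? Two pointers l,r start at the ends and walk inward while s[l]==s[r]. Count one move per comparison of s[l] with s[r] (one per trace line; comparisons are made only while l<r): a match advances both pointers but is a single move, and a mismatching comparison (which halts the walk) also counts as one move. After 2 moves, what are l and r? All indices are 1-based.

l=3, r=7

[1,9] '2'=='2' → l++,r--
[2,8] '0'=='0' → l++,r--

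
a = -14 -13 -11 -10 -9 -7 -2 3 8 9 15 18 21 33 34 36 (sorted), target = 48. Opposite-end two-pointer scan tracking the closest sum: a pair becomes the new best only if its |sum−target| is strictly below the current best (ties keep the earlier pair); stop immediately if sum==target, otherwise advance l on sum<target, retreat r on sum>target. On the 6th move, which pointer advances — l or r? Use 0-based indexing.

l

l=0 r=15: -14+36=22 d=26 *, l++
l=1 r=15: -13+36=23 d=25 *, l++
l=2 r=15: -11+36=25 d=23 *, l++
l=3 r=15: -10+36=26 d=22 *, l++
l=4 r=15: -9+36=27 d=21 *, l++
l=5 r=15: -7+36=29 d=19 *, l++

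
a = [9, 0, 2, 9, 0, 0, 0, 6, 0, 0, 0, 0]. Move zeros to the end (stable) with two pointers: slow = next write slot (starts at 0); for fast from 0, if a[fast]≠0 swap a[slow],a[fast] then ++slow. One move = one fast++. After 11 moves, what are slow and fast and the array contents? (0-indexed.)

slow=4, fast=11, a=[9, 2, 9, 6, 0, 0, 0, 0, 0, 0, 0, 0]

slow=0 fast=0: a[fast]=9≠0 swap→a[0]=9, slow++,fast++
slow=1 fast=1: a[fast]=0, fast++
slow=1 fast=2: a[fast]=2≠0 swap→a[1]=2, slow++,fast++
slow=2 fast=3: a[fast]=9≠0 swap→a[2]=9, slow++,fast++
slow=3 fast=4: a[fast]=0, fast++
slow=3 fast=5: a[fast]=0, fast++
slow=3 fast=6: a[fast]=0, fast++
slow=3 fast=7: a[fast]=6≠0 swap→a[3]=6, slow++,fast++
slow=4 fast=8: a[fast]=0, fast++
slow=4 fast=9: a[fast]=0, fast++
slow=4 fast=10: a[fast]=0, fast++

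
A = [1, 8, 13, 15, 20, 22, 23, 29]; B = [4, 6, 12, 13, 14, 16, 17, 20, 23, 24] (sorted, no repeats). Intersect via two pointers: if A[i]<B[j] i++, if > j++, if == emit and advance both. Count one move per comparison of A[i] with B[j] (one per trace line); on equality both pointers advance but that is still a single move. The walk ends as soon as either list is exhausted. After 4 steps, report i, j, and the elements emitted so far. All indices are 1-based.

i=3, j=3, emitted=[]

[i=1,j=1] 1<4 → i++
[i=2,j=1] 8>4 → j++
[i=2,j=2] 8>6 → j++
[i=2,j=3] 8<12 → i++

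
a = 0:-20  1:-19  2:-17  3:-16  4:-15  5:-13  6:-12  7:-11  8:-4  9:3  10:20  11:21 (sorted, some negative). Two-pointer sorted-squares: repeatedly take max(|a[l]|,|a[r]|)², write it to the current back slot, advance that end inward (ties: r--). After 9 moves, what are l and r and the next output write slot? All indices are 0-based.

l=7, r=9, next write slot=2

l=0 r=11: |-20|<=|21| out[11]=441, r--
l=0 r=10: |-20|<=|20| out[10]=400, r--
l=0 r=9: |-20|>|3| out[9]=400, l++
l=1 r=9: |-19|>|3| out[8]=361, l++
l=2 r=9: |-17|>|3| out[7]=289, l++
l=3 r=9: |-16|>|3| out[6]=256, l++
l=4 r=9: |-15|>|3| out[5]=225, l++
l=5 r=9: |-13|>|3| out[4]=169, l++
l=6 r=9: |-12|>|3| out[3]=144, l++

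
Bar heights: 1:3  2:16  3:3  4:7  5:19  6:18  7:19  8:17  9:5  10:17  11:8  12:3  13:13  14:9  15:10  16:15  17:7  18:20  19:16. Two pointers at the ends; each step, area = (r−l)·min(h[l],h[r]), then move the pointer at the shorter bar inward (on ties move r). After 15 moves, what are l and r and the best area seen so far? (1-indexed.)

l=15, r=18, best area=272

l=1 r=19: min(3,16)*18=54 best=54 *, l++
l=2 r=19: min(16,16)*17=272 best=272 *, r--
l=2 r=18: min(16,20)*16=256 best=272, l++
l=3 r=18: min(3,20)*15=45 best=272, l++
l=4 r=18: min(7,20)*14=98 best=272, l++
l=5 r=18: min(19,20)*13=247 best=272, l++
l=6 r=18: min(18,20)*12=216 best=272, l++
l=7 r=18: min(19,20)*11=209 best=272, l++
l=8 r=18: min(17,20)*10=170 best=272, l++
l=9 r=18: min(5,20)*9=45 best=272, l++
l=10 r=18: min(17,20)*8=136 best=272, l++
l=11 r=18: min(8,20)*7=56 best=272, l++
l=12 r=18: min(3,20)*6=18 best=272, l++
l=13 r=18: min(13,20)*5=65 best=272, l++
l=14 r=18: min(9,20)*4=36 best=272, l++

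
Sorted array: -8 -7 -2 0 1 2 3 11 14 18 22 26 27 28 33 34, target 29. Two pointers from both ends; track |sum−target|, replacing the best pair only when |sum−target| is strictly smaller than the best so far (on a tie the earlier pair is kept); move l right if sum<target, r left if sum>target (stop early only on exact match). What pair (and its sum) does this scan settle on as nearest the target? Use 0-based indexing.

pair (1, 28) with sum 29 (|Δ|=0)

l=0 r=15: -8+34=26 d=3 *, l++
l=1 r=15: -7+34=27 d=2 *, l++
l=2 r=15: -2+34=32 d=3, r--
l=2 r=14: -2+33=31 d=2, r--
l=2 r=13: -2+28=26 d=3, l++
l=3 r=13: 0+28=28 d=1 *, l++
l=4 r=13: 1+28=29 d=0 *, stop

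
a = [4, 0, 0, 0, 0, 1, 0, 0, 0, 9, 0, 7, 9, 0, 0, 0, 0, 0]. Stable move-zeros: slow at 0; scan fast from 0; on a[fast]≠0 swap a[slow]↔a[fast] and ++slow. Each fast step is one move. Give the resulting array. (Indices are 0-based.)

[4, 1, 9, 7, 9, 0, 0, 0, 0, 0, 0, 0, 0, 0, 0, 0, 0, 0]

slow=0 fast=0: a[fast]=4≠0 swap→a[0]=4, slow++,fast++
slow=1 fast=1: a[fast]=0, fast++
slow=1 fast=2: a[fast]=0, fast++
slow=1 fast=3: a[fast]=0, fast++
slow=1 fast=4: a[fast]=0, fast++
slow=1 fast=5: a[fast]=1≠0 swap→a[1]=1, slow++,fast++
slow=2 fast=6: a[fast]=0, fast++
slow=2 fast=7: a[fast]=0, fast++
slow=2 fast=8: a[fast]=0, fast++
slow=2 fast=9: a[fast]=9≠0 swap→a[2]=9, slow++,fast++
slow=3 fast=10: a[fast]=0, fast++
slow=3 fast=11: a[fast]=7≠0 swap→a[3]=7, slow++,fast++
slow=4 fast=12: a[fast]=9≠0 swap→a[4]=9, slow++,fast++
slow=5 fast=13: a[fast]=0, fast++
slow=5 fast=14: a[fast]=0, fast++
slow=5 fast=15: a[fast]=0, fast++
slow=5 fast=16: a[fast]=0, fast++
slow=5 fast=17: a[fast]=0, fast++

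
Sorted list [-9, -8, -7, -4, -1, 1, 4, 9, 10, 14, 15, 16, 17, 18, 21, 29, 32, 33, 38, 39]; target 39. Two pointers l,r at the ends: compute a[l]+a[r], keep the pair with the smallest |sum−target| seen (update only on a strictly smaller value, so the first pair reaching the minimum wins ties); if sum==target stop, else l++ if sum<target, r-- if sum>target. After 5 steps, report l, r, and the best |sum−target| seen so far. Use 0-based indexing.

l=5, r=19, best |Δ|=1

[0,19] -9+39=30 d=9 * → l++
[1,19] -8+39=31 d=8 * → l++
[2,19] -7+39=32 d=7 * → l++
[3,19] -4+39=35 d=4 * → l++
[4,19] -1+39=38 d=1 * → l++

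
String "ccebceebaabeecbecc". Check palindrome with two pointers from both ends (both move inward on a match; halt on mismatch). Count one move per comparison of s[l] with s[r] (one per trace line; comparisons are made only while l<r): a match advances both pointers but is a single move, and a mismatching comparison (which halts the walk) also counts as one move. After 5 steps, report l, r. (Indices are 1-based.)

l=6, r=13

l=1 r=18: 'c'=='c', l++,r--
l=2 r=17: 'c'=='c', l++,r--
l=3 r=16: 'e'=='e', l++,r--
l=4 r=15: 'b'=='b', l++,r--
l=5 r=14: 'c'=='c', l++,r--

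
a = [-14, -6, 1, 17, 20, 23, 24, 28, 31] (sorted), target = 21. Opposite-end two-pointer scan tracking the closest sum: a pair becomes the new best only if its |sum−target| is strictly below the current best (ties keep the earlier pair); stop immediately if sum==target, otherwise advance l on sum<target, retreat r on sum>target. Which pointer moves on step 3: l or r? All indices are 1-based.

l=1 r=9: -14+31=17 d=4 *, l++
l=2 r=9: -6+31=25 d=4, r--
l=2 r=8: -6+28=22 d=1 *, r--

r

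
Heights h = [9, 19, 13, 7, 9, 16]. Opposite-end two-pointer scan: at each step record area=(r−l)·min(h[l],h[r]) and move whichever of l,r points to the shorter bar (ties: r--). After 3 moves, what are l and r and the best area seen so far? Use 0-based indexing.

l=0 r=5: min(9,16)*5=45 best=45 *, l++
l=1 r=5: min(19,16)*4=64 best=64 *, r--
l=1 r=4: min(19,9)*3=27 best=64, r--

l=1, r=3, best area=64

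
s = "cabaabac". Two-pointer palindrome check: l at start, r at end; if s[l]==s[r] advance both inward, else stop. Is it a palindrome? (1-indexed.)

[1,8] 'c'=='c' → l++,r--
[2,7] 'a'=='a' → l++,r--
[3,6] 'b'=='b' → l++,r--
[4,5] 'a'=='a' → l++,r--

palindrome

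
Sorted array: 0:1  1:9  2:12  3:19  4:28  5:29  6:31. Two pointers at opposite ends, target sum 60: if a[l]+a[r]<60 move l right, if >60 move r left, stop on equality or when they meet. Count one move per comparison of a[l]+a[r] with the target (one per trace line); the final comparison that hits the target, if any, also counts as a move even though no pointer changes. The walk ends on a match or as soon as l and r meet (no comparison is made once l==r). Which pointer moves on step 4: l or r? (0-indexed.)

l

[0,6] 1+31=32 <60 → l++
[1,6] 9+31=40 <60 → l++
[2,6] 12+31=43 <60 → l++
[3,6] 19+31=50 <60 → l++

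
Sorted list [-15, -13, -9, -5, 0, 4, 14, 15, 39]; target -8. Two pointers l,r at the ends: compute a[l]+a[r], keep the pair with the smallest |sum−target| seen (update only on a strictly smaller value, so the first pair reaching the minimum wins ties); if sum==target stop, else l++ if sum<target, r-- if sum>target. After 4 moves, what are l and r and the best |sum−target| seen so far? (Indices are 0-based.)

l=1, r=5, best |Δ|=3

[0,8] -15+39=24 d=32 * → r--
[0,7] -15+15=0 d=8 * → r--
[0,6] -15+14=-1 d=7 * → r--
[0,5] -15+4=-11 d=3 * → l++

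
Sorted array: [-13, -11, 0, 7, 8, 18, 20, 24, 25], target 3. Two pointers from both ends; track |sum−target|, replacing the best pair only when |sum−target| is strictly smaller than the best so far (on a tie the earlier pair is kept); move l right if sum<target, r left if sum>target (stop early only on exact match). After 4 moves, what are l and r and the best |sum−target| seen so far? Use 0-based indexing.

l=0, r=4, best |Δ|=2

[0,8] -13+25=12 d=9 * → r--
[0,7] -13+24=11 d=8 * → r--
[0,6] -13+20=7 d=4 * → r--
[0,5] -13+18=5 d=2 * → r--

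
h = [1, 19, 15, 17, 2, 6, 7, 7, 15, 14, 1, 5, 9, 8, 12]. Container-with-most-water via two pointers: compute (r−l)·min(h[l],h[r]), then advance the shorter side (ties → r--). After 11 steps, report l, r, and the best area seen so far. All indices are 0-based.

l=1, r=4, best area=156

l=0 r=14: min(1,12)*14=14 best=14 *, l++
l=1 r=14: min(19,12)*13=156 best=156 *, r--
l=1 r=13: min(19,8)*12=96 best=156, r--
l=1 r=12: min(19,9)*11=99 best=156, r--
l=1 r=11: min(19,5)*10=50 best=156, r--
l=1 r=10: min(19,1)*9=9 best=156, r--
l=1 r=9: min(19,14)*8=112 best=156, r--
l=1 r=8: min(19,15)*7=105 best=156, r--
l=1 r=7: min(19,7)*6=42 best=156, r--
l=1 r=6: min(19,7)*5=35 best=156, r--
l=1 r=5: min(19,6)*4=24 best=156, r--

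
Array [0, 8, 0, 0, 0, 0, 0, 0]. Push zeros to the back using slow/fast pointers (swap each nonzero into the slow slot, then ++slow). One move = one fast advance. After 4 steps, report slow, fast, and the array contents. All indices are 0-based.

slow=0 fast=0: a[fast]=0, fast++
slow=0 fast=1: a[fast]=8≠0 swap→a[0]=8, slow++,fast++
slow=1 fast=2: a[fast]=0, fast++
slow=1 fast=3: a[fast]=0, fast++

slow=1, fast=4, a=[8, 0, 0, 0, 0, 0, 0, 0]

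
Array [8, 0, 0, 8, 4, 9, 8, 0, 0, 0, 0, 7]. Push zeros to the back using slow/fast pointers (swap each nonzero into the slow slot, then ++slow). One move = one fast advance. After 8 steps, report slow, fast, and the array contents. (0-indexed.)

slow=5, fast=8, a=[8, 8, 4, 9, 8, 0, 0, 0, 0, 0, 0, 7]

slow=0 fast=0: a[fast]=8≠0 swap→a[0]=8, slow++,fast++
slow=1 fast=1: a[fast]=0, fast++
slow=1 fast=2: a[fast]=0, fast++
slow=1 fast=3: a[fast]=8≠0 swap→a[1]=8, slow++,fast++
slow=2 fast=4: a[fast]=4≠0 swap→a[2]=4, slow++,fast++
slow=3 fast=5: a[fast]=9≠0 swap→a[3]=9, slow++,fast++
slow=4 fast=6: a[fast]=8≠0 swap→a[4]=8, slow++,fast++
slow=5 fast=7: a[fast]=0, fast++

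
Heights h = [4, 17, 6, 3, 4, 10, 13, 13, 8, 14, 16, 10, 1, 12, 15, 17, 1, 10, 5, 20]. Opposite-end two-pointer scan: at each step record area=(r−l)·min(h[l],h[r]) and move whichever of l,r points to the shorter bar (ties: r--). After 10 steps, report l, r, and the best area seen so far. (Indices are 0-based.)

l=10, r=19, best area=306

[0,19] min(4,20)*19=76 best=76 * → l++
[1,19] min(17,20)*18=306 best=306 * → l++
[2,19] min(6,20)*17=102 best=306 → l++
[3,19] min(3,20)*16=48 best=306 → l++
[4,19] min(4,20)*15=60 best=306 → l++
[5,19] min(10,20)*14=140 best=306 → l++
[6,19] min(13,20)*13=169 best=306 → l++
[7,19] min(13,20)*12=156 best=306 → l++
[8,19] min(8,20)*11=88 best=306 → l++
[9,19] min(14,20)*10=140 best=306 → l++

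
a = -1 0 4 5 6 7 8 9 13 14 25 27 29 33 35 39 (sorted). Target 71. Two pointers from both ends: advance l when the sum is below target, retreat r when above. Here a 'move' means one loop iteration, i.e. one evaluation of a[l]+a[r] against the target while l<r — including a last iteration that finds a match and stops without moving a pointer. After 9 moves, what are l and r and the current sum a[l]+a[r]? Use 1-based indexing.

l=10, r=16, sum=53

[1,16] -1+39=38 <71 → l++
[2,16] 0+39=39 <71 → l++
[3,16] 4+39=43 <71 → l++
[4,16] 5+39=44 <71 → l++
[5,16] 6+39=45 <71 → l++
[6,16] 7+39=46 <71 → l++
[7,16] 8+39=47 <71 → l++
[8,16] 9+39=48 <71 → l++
[9,16] 13+39=52 <71 → l++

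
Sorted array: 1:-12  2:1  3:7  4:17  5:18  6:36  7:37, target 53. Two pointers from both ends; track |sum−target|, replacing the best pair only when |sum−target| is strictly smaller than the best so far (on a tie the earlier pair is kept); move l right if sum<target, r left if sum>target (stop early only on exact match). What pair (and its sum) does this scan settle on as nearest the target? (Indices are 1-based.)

pair (17, 36) with sum 53 (|Δ|=0)

l=1 r=7: -12+37=25 d=28 *, l++
l=2 r=7: 1+37=38 d=15 *, l++
l=3 r=7: 7+37=44 d=9 *, l++
l=4 r=7: 17+37=54 d=1 *, r--
l=4 r=6: 17+36=53 d=0 *, stop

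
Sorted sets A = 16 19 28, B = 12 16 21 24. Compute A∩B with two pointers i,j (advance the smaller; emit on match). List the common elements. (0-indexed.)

intersection = [16]

i=0 j=0: 16>12, j++
i=0 j=1: 16==16 emit, i++,j++
i=1 j=2: 19<21, i++
i=2 j=2: 28>21, j++
i=2 j=3: 28>24, j++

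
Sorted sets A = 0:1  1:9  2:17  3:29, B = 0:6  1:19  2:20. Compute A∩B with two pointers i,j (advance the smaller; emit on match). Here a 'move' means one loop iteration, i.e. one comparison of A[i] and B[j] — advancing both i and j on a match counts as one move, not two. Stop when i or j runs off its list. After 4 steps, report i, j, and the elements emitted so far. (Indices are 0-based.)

[i=0,j=0] 1<6 → i++
[i=1,j=0] 9>6 → j++
[i=1,j=1] 9<19 → i++
[i=2,j=1] 17<19 → i++

i=3, j=1, emitted=[]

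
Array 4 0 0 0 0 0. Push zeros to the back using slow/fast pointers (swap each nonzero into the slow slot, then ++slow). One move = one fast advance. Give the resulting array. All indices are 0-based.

slow=0 fast=0: a[fast]=4≠0 swap→a[0]=4, slow++,fast++
slow=1 fast=1: a[fast]=0, fast++
slow=1 fast=2: a[fast]=0, fast++
slow=1 fast=3: a[fast]=0, fast++
slow=1 fast=4: a[fast]=0, fast++
slow=1 fast=5: a[fast]=0, fast++

[4, 0, 0, 0, 0, 0]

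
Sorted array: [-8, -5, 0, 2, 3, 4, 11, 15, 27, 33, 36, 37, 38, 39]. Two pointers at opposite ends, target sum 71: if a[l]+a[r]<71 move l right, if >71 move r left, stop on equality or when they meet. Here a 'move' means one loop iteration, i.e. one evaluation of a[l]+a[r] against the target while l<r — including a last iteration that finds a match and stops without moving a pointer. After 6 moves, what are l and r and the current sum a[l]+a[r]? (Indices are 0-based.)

l=6, r=13, sum=50

[0,13] -8+39=31 <71 → l++
[1,13] -5+39=34 <71 → l++
[2,13] 0+39=39 <71 → l++
[3,13] 2+39=41 <71 → l++
[4,13] 3+39=42 <71 → l++
[5,13] 4+39=43 <71 → l++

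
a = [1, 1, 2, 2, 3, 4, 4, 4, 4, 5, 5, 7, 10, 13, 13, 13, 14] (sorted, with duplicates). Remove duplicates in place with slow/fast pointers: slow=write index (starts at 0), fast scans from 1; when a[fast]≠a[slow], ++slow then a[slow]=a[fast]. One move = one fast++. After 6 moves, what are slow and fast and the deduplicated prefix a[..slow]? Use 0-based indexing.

slow=3, fast=7, prefix=[1, 2, 3, 4]

slow=0 fast=1: a[fast]=1=a[slow] dup, fast++
slow=0 fast=2: a[fast]=2≠a[slow]=1 write a[1]=2, slow++,fast++
slow=1 fast=3: a[fast]=2=a[slow] dup, fast++
slow=1 fast=4: a[fast]=3≠a[slow]=2 write a[2]=3, slow++,fast++
slow=2 fast=5: a[fast]=4≠a[slow]=3 write a[3]=4, slow++,fast++
slow=3 fast=6: a[fast]=4=a[slow] dup, fast++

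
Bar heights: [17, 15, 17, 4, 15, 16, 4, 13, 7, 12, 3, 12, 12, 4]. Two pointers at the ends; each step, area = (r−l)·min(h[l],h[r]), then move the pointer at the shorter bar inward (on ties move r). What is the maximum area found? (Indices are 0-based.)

[0,13] min(17,4)*13=52 best=52 * → r--
[0,12] min(17,12)*12=144 best=144 * → r--
[0,11] min(17,12)*11=132 best=144 → r--
[0,10] min(17,3)*10=30 best=144 → r--
[0,9] min(17,12)*9=108 best=144 → r--
[0,8] min(17,7)*8=56 best=144 → r--
[0,7] min(17,13)*7=91 best=144 → r--
[0,6] min(17,4)*6=24 best=144 → r--
[0,5] min(17,16)*5=80 best=144 → r--
[0,4] min(17,15)*4=60 best=144 → r--
[0,3] min(17,4)*3=12 best=144 → r--
[0,2] min(17,17)*2=34 best=144 → r--
[0,1] min(17,15)*1=15 best=144 → r--

max area = 144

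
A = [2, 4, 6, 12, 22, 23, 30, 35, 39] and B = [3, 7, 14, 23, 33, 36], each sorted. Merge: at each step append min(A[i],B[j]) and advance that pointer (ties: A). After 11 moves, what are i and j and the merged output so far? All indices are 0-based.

i=0 j=0: A[i]=2<=B[j]=3 take 2, i++
i=1 j=0: A[i]=4>B[j]=3 take 3, j++
i=1 j=1: A[i]=4<=B[j]=7 take 4, i++
i=2 j=1: A[i]=6<=B[j]=7 take 6, i++
i=3 j=1: A[i]=12>B[j]=7 take 7, j++
i=3 j=2: A[i]=12<=B[j]=14 take 12, i++
i=4 j=2: A[i]=22>B[j]=14 take 14, j++
i=4 j=3: A[i]=22<=B[j]=23 take 22, i++
i=5 j=3: A[i]=23<=B[j]=23 take 23, i++
i=6 j=3: A[i]=30>B[j]=23 take 23, j++
i=6 j=4: A[i]=30<=B[j]=33 take 30, i++

i=7, j=4, merged so far=[2, 3, 4, 6, 7, 12, 14, 22, 23, 23, 30]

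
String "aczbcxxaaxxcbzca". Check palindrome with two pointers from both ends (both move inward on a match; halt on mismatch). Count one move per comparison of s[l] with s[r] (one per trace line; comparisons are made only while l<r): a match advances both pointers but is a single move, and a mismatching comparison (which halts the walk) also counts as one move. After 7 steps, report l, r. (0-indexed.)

l=7, r=8

l=0 r=15: 'a'=='a', l++,r--
l=1 r=14: 'c'=='c', l++,r--
l=2 r=13: 'z'=='z', l++,r--
l=3 r=12: 'b'=='b', l++,r--
l=4 r=11: 'c'=='c', l++,r--
l=5 r=10: 'x'=='x', l++,r--
l=6 r=9: 'x'=='x', l++,r--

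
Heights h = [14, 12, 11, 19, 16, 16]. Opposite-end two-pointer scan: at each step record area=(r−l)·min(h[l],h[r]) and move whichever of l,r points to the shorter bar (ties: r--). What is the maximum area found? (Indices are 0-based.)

l=0 r=5: min(14,16)*5=70 best=70 *, l++
l=1 r=5: min(12,16)*4=48 best=70, l++
l=2 r=5: min(11,16)*3=33 best=70, l++
l=3 r=5: min(19,16)*2=32 best=70, r--
l=3 r=4: min(19,16)*1=16 best=70, r--

max area = 70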